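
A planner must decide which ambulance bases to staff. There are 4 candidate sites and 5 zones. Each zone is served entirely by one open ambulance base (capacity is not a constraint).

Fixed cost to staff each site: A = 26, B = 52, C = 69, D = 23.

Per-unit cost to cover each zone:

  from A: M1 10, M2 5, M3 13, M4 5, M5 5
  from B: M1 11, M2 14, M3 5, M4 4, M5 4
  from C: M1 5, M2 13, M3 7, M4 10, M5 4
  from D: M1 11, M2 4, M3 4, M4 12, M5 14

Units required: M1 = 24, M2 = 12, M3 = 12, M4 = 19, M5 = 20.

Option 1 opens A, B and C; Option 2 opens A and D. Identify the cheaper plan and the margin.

Option 1: {A, B, C}: M1→C 5·24=120, M2→A 5·12=60, M3→B 5·12=60, M4→B 4·19=76, M5→B 4·20=80. Service 396; fixed 147; total 543.
Option 2: {A, D}: M1→A 10·24=240, M2→D 4·12=48, M3→D 4·12=48, M4→A 5·19=95, M5→A 5·20=100. Service 531; fixed 49; total 580.
Difference: |543 − 580| = 37.

Option 1 is cheaper by 37.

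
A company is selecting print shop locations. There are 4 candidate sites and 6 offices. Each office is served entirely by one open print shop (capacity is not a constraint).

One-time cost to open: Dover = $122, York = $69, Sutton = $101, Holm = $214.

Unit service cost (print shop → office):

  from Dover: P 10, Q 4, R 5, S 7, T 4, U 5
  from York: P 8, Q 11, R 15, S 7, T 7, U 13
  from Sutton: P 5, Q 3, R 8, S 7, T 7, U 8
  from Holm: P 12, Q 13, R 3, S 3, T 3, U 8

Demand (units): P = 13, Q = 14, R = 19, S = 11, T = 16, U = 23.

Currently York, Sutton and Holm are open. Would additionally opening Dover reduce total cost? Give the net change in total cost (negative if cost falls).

No — net change +53 (cost rises by 53).

Current service cost with {York, Sutton, Holm}: 429.
Adding Dover: each office re-picks its cheapest; new service cost 360, saving 69.
Extra fixed cost: 122. Net change = 122 − 69 = 53.
(Totals: 813 → 866.)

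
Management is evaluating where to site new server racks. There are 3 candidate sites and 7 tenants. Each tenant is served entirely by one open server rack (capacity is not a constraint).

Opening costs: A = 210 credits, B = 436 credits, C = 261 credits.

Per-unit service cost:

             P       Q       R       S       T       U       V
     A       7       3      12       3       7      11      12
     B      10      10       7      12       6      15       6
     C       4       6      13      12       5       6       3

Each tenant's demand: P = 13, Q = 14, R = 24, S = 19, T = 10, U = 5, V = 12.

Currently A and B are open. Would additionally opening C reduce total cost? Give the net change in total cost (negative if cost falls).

No — net change +151 (cost rises by 151).

Current service cost with {A, B}: 545.
Adding C: each tenant re-picks its cheapest; new service cost 435, saving 110.
Extra fixed cost: 261. Net change = 261 − 110 = 151.
(Totals: 1191 → 1342.)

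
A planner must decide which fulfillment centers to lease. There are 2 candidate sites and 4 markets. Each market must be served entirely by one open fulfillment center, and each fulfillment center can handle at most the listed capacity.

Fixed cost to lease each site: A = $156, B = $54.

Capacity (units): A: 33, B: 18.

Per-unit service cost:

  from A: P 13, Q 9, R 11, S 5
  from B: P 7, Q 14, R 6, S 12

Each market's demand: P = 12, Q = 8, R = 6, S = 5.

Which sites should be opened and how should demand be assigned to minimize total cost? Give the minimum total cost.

Minimum total cost: 427

Open {A, B}: P→B 7·12=84, Q→A 9·8=72, R→B 6·6=36, S→A 5·5=25.
Loads: A carries 13/33, B carries 18/18. Service 217; fixed 210; total 427.
Next best feasible plan costs 457.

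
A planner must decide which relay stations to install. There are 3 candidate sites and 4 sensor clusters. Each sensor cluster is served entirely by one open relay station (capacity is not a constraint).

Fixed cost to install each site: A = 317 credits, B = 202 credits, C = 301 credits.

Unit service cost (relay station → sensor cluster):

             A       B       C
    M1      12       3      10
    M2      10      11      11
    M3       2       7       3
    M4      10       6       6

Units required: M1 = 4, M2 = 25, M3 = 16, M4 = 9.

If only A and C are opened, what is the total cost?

Total cost: 994

Each sensor cluster is assigned to its cheapest site among the open ones.
{A, C}: M1→C 10·4=40, M2→A 10·25=250, M3→A 2·16=32, M4→C 6·9=54. Service 376; fixed 618; total 994.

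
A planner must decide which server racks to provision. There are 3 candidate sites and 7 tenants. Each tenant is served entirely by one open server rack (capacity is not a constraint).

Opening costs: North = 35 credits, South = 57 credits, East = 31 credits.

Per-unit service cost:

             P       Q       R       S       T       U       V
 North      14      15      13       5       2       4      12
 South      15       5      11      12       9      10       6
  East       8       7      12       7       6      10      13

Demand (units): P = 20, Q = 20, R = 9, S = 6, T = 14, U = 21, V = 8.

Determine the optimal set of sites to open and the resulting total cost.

Open North, South and East; minimum total cost 672.

For any fixed open set, each tenant goes to its cheapest open site; total = fixed + service.
{North, South, East}: P→East 8·20=160, Q→South 5·20=100, R→South 11·9=99, S→North 5·6=30, T→North 2·14=28, U→North 4·21=84, V→South 6·8=48. Service 549; fixed 123; total 672.
{North, East}: P→East 8·20=160, Q→East 7·20=140, R→East 12·9=108, S→North 5·6=30, T→North 2·14=28, U→North 4·21=84, V→North 12·8=96. Service 646; fixed 66; total 712.
{North, South}: service 669 + fixed 92 = 761
{East}: service 848 + fixed 31 = 879
No other subset beats 672.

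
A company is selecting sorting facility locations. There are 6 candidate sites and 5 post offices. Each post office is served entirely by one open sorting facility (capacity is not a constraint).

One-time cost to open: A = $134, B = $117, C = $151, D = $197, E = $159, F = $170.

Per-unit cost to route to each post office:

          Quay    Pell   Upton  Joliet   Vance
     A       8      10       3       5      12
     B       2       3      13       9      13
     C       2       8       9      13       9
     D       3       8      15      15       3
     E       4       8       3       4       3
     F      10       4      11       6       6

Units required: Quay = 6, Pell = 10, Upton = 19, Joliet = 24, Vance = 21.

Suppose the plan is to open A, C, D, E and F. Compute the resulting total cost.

Each post office is assigned to its cheapest site among the open ones.
{A, C, D, E, F}: Quay→C 2·6=12, Pell→F 4·10=40, Upton→A 3·19=57, Joliet→E 4·24=96, Vance→D 3·21=63. Service 268; fixed 811; total 1079.

Total cost: 1079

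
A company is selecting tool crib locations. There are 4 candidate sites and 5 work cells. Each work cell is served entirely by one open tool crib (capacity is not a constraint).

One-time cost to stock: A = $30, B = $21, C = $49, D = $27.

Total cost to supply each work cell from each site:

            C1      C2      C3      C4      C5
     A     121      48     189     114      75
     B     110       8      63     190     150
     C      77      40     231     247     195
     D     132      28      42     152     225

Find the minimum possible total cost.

For any fixed open set, each work cell goes to its cheapest open site; total = fixed + service.
{A, B}: C1→B 110, C2→B 8, C3→B 63, C4→A 114, C5→A 75. Service 370; fixed 51; total 421.
{A, B, D}: C1→B 110, C2→B 8, C3→D 42, C4→A 114, C5→A 75. Service 349; fixed 78; total 427.
{A, B, C}: service 337 + fixed 100 = 437
{A, B, C, D}: C1→C 77, C2→B 8, C3→D 42, C4→A 114, C5→A 75. Service 316; fixed 127; total 443.
(All 15 nonempty subsets were checked; A and B is lowest.)

Minimum total cost: 421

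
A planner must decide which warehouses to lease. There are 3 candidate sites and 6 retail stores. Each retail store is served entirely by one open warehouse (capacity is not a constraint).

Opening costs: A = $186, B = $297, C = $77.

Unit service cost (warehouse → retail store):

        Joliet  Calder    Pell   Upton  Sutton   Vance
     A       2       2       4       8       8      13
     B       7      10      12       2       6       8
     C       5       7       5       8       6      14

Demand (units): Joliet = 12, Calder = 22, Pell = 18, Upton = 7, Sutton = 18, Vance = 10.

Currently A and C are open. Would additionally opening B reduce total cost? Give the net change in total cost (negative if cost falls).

No — net change +205 (cost rises by 205).

Current service cost with {A, C}: 434.
Adding B: each retail store re-picks its cheapest; new service cost 342, saving 92.
Extra fixed cost: 297. Net change = 297 − 92 = 205.
(Totals: 697 → 902.)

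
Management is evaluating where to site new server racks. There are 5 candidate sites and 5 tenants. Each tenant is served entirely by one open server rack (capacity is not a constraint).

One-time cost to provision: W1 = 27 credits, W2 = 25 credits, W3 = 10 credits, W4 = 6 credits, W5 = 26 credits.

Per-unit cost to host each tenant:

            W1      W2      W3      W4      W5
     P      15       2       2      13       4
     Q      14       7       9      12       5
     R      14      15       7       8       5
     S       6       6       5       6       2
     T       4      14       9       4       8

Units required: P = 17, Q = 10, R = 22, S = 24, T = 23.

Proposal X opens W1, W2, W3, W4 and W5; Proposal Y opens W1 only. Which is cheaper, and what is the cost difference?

Proposal X: {W1, W2, W3, W4, W5}: P→W2 2·17=34, Q→W5 5·10=50, R→W5 5·22=110, S→W5 2·24=48, T→W1 4·23=92. Service 334; fixed 94; total 428.
Proposal Y: {W1}: P→W1 15·17=255, Q→W1 14·10=140, R→W1 14·22=308, S→W1 6·24=144, T→W1 4·23=92. Service 939; fixed 27; total 966.
Difference: |428 − 966| = 538.

Proposal X is cheaper by 538.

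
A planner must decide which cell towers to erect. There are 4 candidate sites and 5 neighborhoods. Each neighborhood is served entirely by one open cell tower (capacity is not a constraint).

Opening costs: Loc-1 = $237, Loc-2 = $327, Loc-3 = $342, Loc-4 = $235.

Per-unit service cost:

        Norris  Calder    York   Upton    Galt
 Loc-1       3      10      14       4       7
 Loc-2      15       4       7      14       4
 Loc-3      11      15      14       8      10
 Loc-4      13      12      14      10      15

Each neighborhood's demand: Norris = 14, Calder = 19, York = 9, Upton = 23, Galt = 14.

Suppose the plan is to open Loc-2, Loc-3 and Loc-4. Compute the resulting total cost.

Each neighborhood is assigned to its cheapest site among the open ones.
{Loc-2, Loc-3, Loc-4}: Norris→Loc-3 11·14=154, Calder→Loc-2 4·19=76, York→Loc-2 7·9=63, Upton→Loc-3 8·23=184, Galt→Loc-2 4·14=56. Service 533; fixed 904; total 1437.

Total cost: 1437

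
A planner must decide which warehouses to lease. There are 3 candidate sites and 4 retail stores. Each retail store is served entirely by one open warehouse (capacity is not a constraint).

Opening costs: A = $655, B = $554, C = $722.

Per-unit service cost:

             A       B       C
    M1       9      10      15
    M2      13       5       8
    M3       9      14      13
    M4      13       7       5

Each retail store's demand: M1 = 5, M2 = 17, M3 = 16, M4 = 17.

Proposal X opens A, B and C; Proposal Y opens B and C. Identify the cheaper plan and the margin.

Proposal X: {A, B, C}: M1→A 9·5=45, M2→B 5·17=85, M3→A 9·16=144, M4→C 5·17=85. Service 359; fixed 1931; total 2290.
Proposal Y: {B, C}: M1→B 10·5=50, M2→B 5·17=85, M3→C 13·16=208, M4→C 5·17=85. Service 428; fixed 1276; total 1704.
Difference: |2290 − 1704| = 586.

Proposal Y is cheaper by 586.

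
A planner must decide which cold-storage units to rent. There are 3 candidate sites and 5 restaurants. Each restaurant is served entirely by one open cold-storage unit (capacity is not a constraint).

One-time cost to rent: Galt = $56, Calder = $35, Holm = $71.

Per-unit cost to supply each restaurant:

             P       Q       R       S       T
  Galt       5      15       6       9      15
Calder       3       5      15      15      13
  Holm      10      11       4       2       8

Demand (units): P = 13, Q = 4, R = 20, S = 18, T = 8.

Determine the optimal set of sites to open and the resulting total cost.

For any fixed open set, each restaurant goes to its cheapest open site; total = fixed + service.
{Calder, Holm}: P→Calder 3·13=39, Q→Calder 5·4=20, R→Holm 4·20=80, S→Holm 2·18=36, T→Holm 8·8=64. Service 239; fixed 106; total 345.
{Galt, Calder, Holm}: service 239 + fixed 162 = 401
{Galt, Holm}: service 289 + fixed 127 = 416
{Calder}: P→Calder 3·13=39, Q→Calder 5·4=20, R→Calder 15·20=300, S→Calder 15·18=270, T→Calder 13·8=104. Service 733; fixed 35; total 768.
(All 7 nonempty subsets were checked; Calder and Holm is lowest.)

Open Calder and Holm; minimum total cost 345.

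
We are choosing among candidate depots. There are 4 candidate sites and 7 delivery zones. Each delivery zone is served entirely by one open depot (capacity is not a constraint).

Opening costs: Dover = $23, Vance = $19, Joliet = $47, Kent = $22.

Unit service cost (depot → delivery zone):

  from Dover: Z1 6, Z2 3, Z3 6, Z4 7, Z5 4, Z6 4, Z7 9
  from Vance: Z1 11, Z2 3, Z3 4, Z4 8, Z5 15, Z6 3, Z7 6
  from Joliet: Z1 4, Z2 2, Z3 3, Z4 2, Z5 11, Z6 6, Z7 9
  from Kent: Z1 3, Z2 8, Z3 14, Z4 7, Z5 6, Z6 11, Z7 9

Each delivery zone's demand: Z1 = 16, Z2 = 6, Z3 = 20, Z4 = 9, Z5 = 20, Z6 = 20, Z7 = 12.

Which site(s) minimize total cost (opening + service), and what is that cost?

Open Dover, Vance and Joliet; minimum total cost 455.

For any fixed open set, each delivery zone goes to its cheapest open site; total = fixed + service.
{Dover, Vance, Joliet}: Z1→Joliet 4·16=64, Z2→Joliet 2·6=12, Z3→Joliet 3·20=60, Z4→Joliet 2·9=18, Z5→Dover 4·20=80, Z6→Vance 3·20=60, Z7→Vance 6·12=72. Service 366; fixed 89; total 455.
{Dover, Vance, Joliet, Kent}: service 350 + fixed 111 = 461
{Vance, Joliet, Kent}: service 390 + fixed 88 = 478
{Vance}: Z1→Vance 11·16=176, Z2→Vance 3·6=18, Z3→Vance 4·20=80, Z4→Vance 8·9=72, Z5→Vance 15·20=300, Z6→Vance 3·20=60, Z7→Vance 6·12=72. Service 778; fixed 19; total 797.
No other subset beats 455.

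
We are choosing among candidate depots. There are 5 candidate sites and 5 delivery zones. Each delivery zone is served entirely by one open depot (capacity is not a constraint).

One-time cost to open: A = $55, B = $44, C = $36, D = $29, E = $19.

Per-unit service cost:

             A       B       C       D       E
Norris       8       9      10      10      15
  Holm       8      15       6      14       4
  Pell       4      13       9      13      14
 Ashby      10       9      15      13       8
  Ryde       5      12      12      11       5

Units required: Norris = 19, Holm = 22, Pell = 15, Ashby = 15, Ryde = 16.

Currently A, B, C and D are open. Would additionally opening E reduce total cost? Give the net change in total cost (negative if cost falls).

Yes — net change −40 (cost falls by 40).

Current service cost with {A, B, C, D}: 559.
Adding E: each delivery zone re-picks its cheapest; new service cost 500, saving 59.
Extra fixed cost: 19. Net change = 19 − 59 = -40.
(Totals: 723 → 683.)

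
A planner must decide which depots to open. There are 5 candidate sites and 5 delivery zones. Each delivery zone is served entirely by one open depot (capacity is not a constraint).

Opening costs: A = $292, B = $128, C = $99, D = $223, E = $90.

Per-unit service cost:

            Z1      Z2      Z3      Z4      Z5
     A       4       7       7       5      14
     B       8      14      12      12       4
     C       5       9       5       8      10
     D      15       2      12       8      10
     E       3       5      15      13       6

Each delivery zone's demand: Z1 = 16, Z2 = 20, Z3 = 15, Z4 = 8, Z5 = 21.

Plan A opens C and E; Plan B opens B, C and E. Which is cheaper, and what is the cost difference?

Plan A is cheaper by 86.

Plan A: {C, E}: Z1→E 3·16=48, Z2→E 5·20=100, Z3→C 5·15=75, Z4→C 8·8=64, Z5→E 6·21=126. Service 413; fixed 189; total 602.
Plan B: {B, C, E}: Z1→E 3·16=48, Z2→E 5·20=100, Z3→C 5·15=75, Z4→C 8·8=64, Z5→B 4·21=84. Service 371; fixed 317; total 688.
Difference: |602 − 688| = 86.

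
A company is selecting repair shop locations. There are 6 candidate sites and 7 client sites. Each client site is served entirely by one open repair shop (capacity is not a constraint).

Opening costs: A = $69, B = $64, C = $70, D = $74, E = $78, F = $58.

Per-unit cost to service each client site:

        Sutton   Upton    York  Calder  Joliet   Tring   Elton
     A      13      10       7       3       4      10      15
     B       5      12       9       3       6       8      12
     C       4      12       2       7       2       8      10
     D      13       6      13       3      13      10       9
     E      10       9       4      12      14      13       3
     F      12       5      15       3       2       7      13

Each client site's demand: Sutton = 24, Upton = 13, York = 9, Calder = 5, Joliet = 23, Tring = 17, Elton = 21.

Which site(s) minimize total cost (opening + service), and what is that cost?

For any fixed open set, each client site goes to its cheapest open site; total = fixed + service.
{C, E, F}: Sutton→C 4·24=96, Upton→F 5·13=65, York→C 2·9=18, Calder→F 3·5=15, Joliet→C 2·23=46, Tring→F 7·17=119, Elton→E 3·21=63. Service 422; fixed 206; total 628.
{C, E}: service 511 + fixed 148 = 659
{B, E, F}: Sutton→B 5·24=120, Upton→F 5·13=65, York→E 4·9=36, Calder→B 3·5=15, Joliet→F 2·23=46, Tring→F 7·17=119, Elton→E 3·21=63. Service 464; fixed 200; total 664.
{A, B, C, D, E, F}: Sutton→C 4·24=96, Upton→F 5·13=65, York→C 2·9=18, Calder→A 3·5=15, Joliet→C 2·23=46, Tring→F 7·17=119, Elton→E 3·21=63. Service 422; fixed 413; total 835.
No other subset beats 628.

Open C, E and F; minimum total cost 628.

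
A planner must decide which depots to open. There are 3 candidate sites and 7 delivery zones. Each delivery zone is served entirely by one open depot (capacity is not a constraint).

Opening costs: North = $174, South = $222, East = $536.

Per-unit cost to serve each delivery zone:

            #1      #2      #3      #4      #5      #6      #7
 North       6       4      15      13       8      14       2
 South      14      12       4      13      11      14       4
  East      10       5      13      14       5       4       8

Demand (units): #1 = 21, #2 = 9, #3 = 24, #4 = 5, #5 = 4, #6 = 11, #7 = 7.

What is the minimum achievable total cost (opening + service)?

Minimum total cost: 919

For any fixed open set, each delivery zone goes to its cheapest open site; total = fixed + service.
{North, South}: #1→North 6·21=126, #2→North 4·9=36, #3→South 4·24=96, #4→North 13·5=65, #5→North 8·4=32, #6→North 14·11=154, #7→North 2·7=14. Service 523; fixed 396; total 919.
{North}: #1→North 6·21=126, #2→North 4·9=36, #3→North 15·24=360, #4→North 13·5=65, #5→North 8·4=32, #6→North 14·11=154, #7→North 2·7=14. Service 787; fixed 174; total 961.
{South}: #1→South 14·21=294, #2→South 12·9=108, #3→South 4·24=96, #4→South 13·5=65, #5→South 11·4=44, #6→South 14·11=154, #7→South 4·7=28. Service 789; fixed 222; total 1011.
{North, South, East}: service 401 + fixed 932 = 1333
No other subset beats 919.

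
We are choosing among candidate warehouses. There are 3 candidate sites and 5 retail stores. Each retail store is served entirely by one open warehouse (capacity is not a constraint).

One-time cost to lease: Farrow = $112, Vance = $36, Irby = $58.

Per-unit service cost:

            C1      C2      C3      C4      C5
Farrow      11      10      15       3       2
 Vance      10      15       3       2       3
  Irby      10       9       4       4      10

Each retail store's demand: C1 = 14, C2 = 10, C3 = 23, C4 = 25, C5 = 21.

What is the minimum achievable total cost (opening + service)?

For any fixed open set, each retail store goes to its cheapest open site; total = fixed + service.
{Vance, Irby}: C1→Vance 10·14=140, C2→Irby 9·10=90, C3→Vance 3·23=69, C4→Vance 2·25=50, C5→Vance 3·21=63. Service 412; fixed 94; total 506.
{Vance}: service 472 + fixed 36 = 508
{Farrow, Vance}: service 401 + fixed 148 = 549
{Farrow, Vance, Irby}: C1→Vance 10·14=140, C2→Irby 9·10=90, C3→Vance 3·23=69, C4→Vance 2·25=50, C5→Farrow 2·21=42. Service 391; fixed 206; total 597.
(All 7 nonempty subsets were checked; Vance and Irby is lowest.)

Minimum total cost: 506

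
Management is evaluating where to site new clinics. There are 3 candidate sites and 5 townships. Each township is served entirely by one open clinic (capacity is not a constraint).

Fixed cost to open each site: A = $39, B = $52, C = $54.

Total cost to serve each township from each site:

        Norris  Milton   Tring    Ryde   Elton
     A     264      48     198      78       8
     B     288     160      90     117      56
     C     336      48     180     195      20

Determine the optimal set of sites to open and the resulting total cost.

Open A and B; minimum total cost 579.

For any fixed open set, each township goes to its cheapest open site; total = fixed + service.
{A, B}: Norris→A 264, Milton→A 48, Tring→B 90, Ryde→A 78, Elton→A 8. Service 488; fixed 91; total 579.
{A, B, C}: service 488 + fixed 145 = 633
{A}: service 596 + fixed 39 = 635
No other subset beats 579.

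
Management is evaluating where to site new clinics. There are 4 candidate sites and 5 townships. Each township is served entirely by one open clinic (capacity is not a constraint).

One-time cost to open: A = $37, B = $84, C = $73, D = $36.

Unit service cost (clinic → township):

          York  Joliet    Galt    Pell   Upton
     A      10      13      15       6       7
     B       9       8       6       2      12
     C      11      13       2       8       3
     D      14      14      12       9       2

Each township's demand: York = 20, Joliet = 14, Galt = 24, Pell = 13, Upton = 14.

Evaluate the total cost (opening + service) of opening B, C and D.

Total cost: 587

Each township is assigned to its cheapest site among the open ones.
{B, C, D}: York→B 9·20=180, Joliet→B 8·14=112, Galt→C 2·24=48, Pell→B 2·13=26, Upton→D 2·14=28. Service 394; fixed 193; total 587.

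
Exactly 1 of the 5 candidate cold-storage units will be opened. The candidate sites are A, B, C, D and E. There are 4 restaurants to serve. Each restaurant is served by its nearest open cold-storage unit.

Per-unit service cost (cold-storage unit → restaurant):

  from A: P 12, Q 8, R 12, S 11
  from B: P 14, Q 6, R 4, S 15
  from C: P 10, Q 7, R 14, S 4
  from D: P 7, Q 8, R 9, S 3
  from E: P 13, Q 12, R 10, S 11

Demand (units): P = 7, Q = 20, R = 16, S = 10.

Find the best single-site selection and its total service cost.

Choose D only; total service cost 383.

With exactly 1 open, each restaurant uses its cheapest among the chosen.
{D}: P→D 7·7=49, Q→D 8·20=160, R→D 9·16=144, S→D 3·10=30. Service cost 383.
{B}: service cost 432
{C}: service cost 474
Among all 5 size-1 choices, {D} is lowest.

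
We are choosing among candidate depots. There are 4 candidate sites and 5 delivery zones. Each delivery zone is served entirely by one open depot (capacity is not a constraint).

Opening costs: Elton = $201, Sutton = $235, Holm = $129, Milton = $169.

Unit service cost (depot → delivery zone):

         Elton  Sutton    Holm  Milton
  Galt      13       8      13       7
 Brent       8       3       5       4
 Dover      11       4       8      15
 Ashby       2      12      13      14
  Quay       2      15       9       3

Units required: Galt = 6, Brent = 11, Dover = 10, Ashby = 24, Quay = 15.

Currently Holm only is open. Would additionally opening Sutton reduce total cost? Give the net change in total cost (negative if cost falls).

No — net change +119 (cost rises by 119).

Current service cost with {Holm}: 660.
Adding Sutton: each delivery zone re-picks its cheapest; new service cost 544, saving 116.
Extra fixed cost: 235. Net change = 235 − 116 = 119.
(Totals: 789 → 908.)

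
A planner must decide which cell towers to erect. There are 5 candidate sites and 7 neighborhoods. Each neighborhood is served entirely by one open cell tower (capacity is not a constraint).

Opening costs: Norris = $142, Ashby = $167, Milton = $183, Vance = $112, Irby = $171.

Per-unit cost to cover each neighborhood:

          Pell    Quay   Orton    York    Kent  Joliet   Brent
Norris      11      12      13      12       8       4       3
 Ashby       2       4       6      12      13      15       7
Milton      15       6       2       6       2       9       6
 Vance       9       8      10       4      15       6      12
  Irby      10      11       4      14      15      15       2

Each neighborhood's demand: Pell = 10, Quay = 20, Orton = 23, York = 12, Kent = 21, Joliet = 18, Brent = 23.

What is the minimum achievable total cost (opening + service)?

For any fixed open set, each neighborhood goes to its cheapest open site; total = fixed + service.
{Norris, Milton}: Pell→Norris 11·10=110, Quay→Milton 6·20=120, Orton→Milton 2·23=46, York→Milton 6·12=72, Kent→Milton 2·21=42, Joliet→Norris 4·18=72, Brent→Norris 3·23=69. Service 531; fixed 325; total 856.
{Milton, Vance}: service 592 + fixed 295 = 887
{Norris, Ashby, Milton}: service 401 + fixed 492 = 893
{Norris, Ashby, Milton, Vance, Irby}: service 354 + fixed 775 = 1129
No other subset beats 856.

Minimum total cost: 856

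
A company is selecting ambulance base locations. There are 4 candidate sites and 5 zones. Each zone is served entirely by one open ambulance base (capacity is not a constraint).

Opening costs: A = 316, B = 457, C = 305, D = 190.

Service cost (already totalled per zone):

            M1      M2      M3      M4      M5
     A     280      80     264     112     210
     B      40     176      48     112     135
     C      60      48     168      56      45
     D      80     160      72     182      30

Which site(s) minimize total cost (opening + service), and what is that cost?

Open C only; minimum total cost 682.

For any fixed open set, each zone goes to its cheapest open site; total = fixed + service.
{C}: M1→C 60, M2→C 48, M3→C 168, M4→C 56, M5→C 45. Service 377; fixed 305; total 682.
{D}: M1→D 80, M2→D 160, M3→D 72, M4→D 182, M5→D 30. Service 524; fixed 190; total 714.
{C, D}: M1→C 60, M2→C 48, M3→D 72, M4→C 56, M5→D 30. Service 266; fixed 495; total 761.
{A, B, C, D}: service 222 + fixed 1268 = 1490
(All 15 nonempty subsets were checked; C only is lowest.)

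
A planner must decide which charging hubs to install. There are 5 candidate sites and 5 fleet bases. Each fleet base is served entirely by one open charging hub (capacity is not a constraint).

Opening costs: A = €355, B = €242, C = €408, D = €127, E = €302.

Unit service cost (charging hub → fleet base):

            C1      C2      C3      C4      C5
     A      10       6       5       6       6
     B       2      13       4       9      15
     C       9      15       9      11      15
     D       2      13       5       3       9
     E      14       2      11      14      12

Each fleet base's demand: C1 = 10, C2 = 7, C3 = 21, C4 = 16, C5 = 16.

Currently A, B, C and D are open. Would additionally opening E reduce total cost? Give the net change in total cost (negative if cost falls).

No — net change +274 (cost rises by 274).

Current service cost with {A, B, C, D}: 290.
Adding E: each fleet base re-picks its cheapest; new service cost 262, saving 28.
Extra fixed cost: 302. Net change = 302 − 28 = 274.
(Totals: 1422 → 1696.)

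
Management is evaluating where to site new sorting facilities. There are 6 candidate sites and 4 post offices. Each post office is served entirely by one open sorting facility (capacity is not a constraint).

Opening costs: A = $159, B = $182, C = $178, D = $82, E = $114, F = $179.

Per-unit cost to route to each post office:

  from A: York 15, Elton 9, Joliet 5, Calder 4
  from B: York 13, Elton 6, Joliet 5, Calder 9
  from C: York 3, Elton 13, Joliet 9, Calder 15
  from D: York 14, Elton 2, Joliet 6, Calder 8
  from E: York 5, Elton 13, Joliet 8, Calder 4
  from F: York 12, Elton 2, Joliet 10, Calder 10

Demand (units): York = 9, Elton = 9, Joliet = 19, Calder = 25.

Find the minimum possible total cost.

Minimum total cost: 473

For any fixed open set, each post office goes to its cheapest open site; total = fixed + service.
{D, E}: York→E 5·9=45, Elton→D 2·9=18, Joliet→D 6·19=114, Calder→E 4·25=100. Service 277; fixed 196; total 473.
{E}: York→E 5·9=45, Elton→E 13·9=117, Joliet→E 8·19=152, Calder→E 4·25=100. Service 414; fixed 114; total 528.
{D}: service 458 + fixed 82 = 540
{A, B, C, D, E, F}: York→C 3·9=27, Elton→D 2·9=18, Joliet→A 5·19=95, Calder→A 4·25=100. Service 240; fixed 894; total 1134.
No other subset beats 473.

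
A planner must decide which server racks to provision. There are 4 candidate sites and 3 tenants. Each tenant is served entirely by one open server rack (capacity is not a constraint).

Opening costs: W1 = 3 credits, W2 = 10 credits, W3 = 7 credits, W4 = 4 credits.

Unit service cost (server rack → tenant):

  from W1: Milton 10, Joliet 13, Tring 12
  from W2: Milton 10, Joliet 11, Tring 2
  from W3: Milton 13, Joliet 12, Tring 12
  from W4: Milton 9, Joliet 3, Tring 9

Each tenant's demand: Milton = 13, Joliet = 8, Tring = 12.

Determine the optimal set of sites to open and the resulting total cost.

For any fixed open set, each tenant goes to its cheapest open site; total = fixed + service.
{W2, W4}: Milton→W4 9·13=117, Joliet→W4 3·8=24, Tring→W2 2·12=24. Service 165; fixed 14; total 179.
{W1, W2, W4}: Milton→W4 9·13=117, Joliet→W4 3·8=24, Tring→W2 2·12=24. Service 165; fixed 17; total 182.
{W2, W3, W4}: Milton→W4 9·13=117, Joliet→W4 3·8=24, Tring→W2 2·12=24. Service 165; fixed 21; total 186.
{W1, W2, W3, W4}: service 165 + fixed 24 = 189
No other subset beats 179.

Open W2 and W4; minimum total cost 179.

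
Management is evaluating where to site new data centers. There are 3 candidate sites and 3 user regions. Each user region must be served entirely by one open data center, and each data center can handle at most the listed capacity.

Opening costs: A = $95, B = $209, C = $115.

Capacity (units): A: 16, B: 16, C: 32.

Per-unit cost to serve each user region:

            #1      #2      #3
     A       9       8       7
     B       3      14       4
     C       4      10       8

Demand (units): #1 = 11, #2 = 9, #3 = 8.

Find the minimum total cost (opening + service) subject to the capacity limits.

Open {C}: #1→C 4·11=44, #2→C 10·9=90, #3→C 8·8=64.
Loads: C carries 28/32. Service 198; fixed 115; total 313.
Next best feasible plan costs 390.

Minimum total cost: 313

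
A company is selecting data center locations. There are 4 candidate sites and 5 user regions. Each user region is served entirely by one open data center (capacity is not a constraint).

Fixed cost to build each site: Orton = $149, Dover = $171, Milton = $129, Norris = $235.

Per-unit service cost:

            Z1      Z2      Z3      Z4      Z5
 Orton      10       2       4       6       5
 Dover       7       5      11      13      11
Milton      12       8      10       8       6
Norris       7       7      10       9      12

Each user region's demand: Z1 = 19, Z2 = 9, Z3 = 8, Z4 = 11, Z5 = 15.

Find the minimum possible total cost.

Minimum total cost: 530

For any fixed open set, each user region goes to its cheapest open site; total = fixed + service.
{Orton}: Z1→Orton 10·19=190, Z2→Orton 2·9=18, Z3→Orton 4·8=32, Z4→Orton 6·11=66, Z5→Orton 5·15=75. Service 381; fixed 149; total 530.
{Orton, Dover}: service 324 + fixed 320 = 644
{Orton, Milton}: Z1→Orton 10·19=190, Z2→Orton 2·9=18, Z3→Orton 4·8=32, Z4→Orton 6·11=66, Z5→Orton 5·15=75. Service 381; fixed 278; total 659.
{Orton, Dover, Milton, Norris}: service 324 + fixed 684 = 1008
(All 15 nonempty subsets were checked; Orton only is lowest.)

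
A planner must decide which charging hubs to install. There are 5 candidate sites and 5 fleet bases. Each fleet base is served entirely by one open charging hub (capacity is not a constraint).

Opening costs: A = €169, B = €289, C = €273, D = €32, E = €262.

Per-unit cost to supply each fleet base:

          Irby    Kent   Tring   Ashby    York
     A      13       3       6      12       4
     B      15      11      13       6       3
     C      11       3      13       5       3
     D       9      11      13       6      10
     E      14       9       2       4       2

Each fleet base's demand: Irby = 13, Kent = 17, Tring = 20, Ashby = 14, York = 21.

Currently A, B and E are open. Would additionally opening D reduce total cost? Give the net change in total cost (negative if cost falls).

Current service cost with {A, B, E}: 358.
Adding D: each fleet base re-picks its cheapest; new service cost 306, saving 52.
Extra fixed cost: 32. Net change = 32 − 52 = -20.
(Totals: 1078 → 1058.)

Yes — net change −20 (cost falls by 20).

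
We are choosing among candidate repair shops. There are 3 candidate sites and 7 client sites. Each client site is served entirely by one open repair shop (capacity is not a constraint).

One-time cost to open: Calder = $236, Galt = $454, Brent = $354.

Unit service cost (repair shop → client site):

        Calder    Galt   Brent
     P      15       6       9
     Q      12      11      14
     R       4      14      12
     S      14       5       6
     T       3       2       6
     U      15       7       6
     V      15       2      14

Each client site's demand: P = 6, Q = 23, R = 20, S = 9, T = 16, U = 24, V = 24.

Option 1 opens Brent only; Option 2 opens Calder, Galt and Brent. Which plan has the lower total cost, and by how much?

Option 1 is cheaper by 82.

Option 1: {Brent}: P→Brent 9·6=54, Q→Brent 14·23=322, R→Brent 12·20=240, S→Brent 6·9=54, T→Brent 6·16=96, U→Brent 6·24=144, V→Brent 14·24=336. Service 1246; fixed 354; total 1600.
Option 2: {Calder, Galt, Brent}: P→Galt 6·6=36, Q→Galt 11·23=253, R→Calder 4·20=80, S→Galt 5·9=45, T→Galt 2·16=32, U→Brent 6·24=144, V→Galt 2·24=48. Service 638; fixed 1044; total 1682.
Difference: |1600 − 1682| = 82.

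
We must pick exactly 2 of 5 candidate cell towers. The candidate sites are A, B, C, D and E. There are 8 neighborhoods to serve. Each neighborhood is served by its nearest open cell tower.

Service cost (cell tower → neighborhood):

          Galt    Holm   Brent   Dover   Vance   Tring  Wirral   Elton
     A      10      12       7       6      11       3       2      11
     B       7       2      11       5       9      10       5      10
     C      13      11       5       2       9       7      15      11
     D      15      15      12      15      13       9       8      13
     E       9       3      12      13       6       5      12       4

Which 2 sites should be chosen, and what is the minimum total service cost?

Choose A and E; total service cost 40.

With exactly 2 open, each neighborhood uses its cheapest among the chosen.
{A, E}: Galt→E 9, Holm→E 3, Brent→A 7, Dover→A 6, Vance→E 6, Tring→A 3, Wirral→A 2, Elton→E 4. Service cost 40.
{A, B}: service cost 45
{B, E}: service cost 45
Among all 10 size-2 choices, {A, E} is lowest.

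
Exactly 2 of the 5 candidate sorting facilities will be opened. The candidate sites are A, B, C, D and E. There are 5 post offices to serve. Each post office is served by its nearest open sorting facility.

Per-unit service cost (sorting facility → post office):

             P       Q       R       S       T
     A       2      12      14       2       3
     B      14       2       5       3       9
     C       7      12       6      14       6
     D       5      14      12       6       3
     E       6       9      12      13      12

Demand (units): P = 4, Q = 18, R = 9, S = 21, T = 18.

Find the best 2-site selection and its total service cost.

Choose A and B; total service cost 185.

With exactly 2 open, each post office uses its cheapest among the chosen.
{A, B}: P→A 2·4=8, Q→B 2·18=36, R→B 5·9=45, S→A 2·21=42, T→A 3·18=54. Service cost 185.
{B, D}: service cost 218
{B, C}: service cost 280
Among all 10 size-2 choices, {A, B} is lowest.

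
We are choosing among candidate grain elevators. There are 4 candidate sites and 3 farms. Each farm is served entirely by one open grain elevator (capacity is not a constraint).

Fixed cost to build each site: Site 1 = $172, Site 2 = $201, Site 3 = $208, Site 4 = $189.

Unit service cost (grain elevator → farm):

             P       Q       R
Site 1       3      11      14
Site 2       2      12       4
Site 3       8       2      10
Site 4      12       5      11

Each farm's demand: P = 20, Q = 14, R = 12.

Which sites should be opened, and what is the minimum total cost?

Open Site 2 only; minimum total cost 457.

For any fixed open set, each farm goes to its cheapest open site; total = fixed + service.
{Site 2}: P→Site 2 2·20=40, Q→Site 2 12·14=168, R→Site 2 4·12=48. Service 256; fixed 201; total 457.
{Site 3}: service 308 + fixed 208 = 516
{Site 2, Site 3}: service 116 + fixed 409 = 525
{Site 1, Site 2, Site 3, Site 4}: service 116 + fixed 770 = 886
(All 15 nonempty subsets were checked; Site 2 only is lowest.)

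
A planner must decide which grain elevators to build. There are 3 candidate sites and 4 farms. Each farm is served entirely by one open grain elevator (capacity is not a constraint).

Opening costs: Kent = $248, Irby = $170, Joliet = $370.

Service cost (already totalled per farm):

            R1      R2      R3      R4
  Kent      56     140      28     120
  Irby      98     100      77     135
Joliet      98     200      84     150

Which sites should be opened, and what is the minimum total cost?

Open Irby only; minimum total cost 580.

For any fixed open set, each farm goes to its cheapest open site; total = fixed + service.
{Irby}: R1→Irby 98, R2→Irby 100, R3→Irby 77, R4→Irby 135. Service 410; fixed 170; total 580.
{Kent}: service 344 + fixed 248 = 592
{Kent, Irby}: service 304 + fixed 418 = 722
{Kent, Irby, Joliet}: service 304 + fixed 788 = 1092
No other subset beats 580.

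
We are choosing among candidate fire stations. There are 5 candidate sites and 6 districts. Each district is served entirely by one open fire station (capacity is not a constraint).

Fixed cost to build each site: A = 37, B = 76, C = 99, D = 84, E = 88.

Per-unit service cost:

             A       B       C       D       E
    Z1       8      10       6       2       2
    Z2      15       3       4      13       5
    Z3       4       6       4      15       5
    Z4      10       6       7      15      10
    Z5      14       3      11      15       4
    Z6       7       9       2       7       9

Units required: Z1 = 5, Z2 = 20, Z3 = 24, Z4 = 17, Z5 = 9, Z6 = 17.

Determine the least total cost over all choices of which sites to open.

For any fixed open set, each district goes to its cheapest open site; total = fixed + service.
{B, C}: Z1→C 6·5=30, Z2→B 3·20=60, Z3→C 4·24=96, Z4→B 6·17=102, Z5→B 3·9=27, Z6→C 2·17=34. Service 349; fixed 175; total 524.
{A, B}: service 444 + fixed 113 = 557
{C}: service 458 + fixed 99 = 557
{A, B, C, D, E}: service 329 + fixed 384 = 713
No other subset beats 524.

Minimum total cost: 524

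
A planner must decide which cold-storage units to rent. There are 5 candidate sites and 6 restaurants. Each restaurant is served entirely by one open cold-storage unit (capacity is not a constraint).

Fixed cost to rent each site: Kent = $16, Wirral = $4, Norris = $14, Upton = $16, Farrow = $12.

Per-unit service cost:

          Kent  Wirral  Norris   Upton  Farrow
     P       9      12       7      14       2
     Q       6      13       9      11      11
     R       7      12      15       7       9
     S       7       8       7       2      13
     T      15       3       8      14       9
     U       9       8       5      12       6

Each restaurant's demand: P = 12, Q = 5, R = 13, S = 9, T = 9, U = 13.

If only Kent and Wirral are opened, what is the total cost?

Each restaurant is assigned to its cheapest site among the open ones.
{Kent, Wirral}: P→Kent 9·12=108, Q→Kent 6·5=30, R→Kent 7·13=91, S→Kent 7·9=63, T→Wirral 3·9=27, U→Wirral 8·13=104. Service 423; fixed 20; total 443.

Total cost: 443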